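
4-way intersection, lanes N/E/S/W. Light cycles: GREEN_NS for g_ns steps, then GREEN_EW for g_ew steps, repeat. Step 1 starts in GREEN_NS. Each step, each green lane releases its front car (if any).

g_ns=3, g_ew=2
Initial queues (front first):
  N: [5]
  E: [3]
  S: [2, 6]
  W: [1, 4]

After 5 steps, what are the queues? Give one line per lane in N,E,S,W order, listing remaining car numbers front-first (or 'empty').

Step 1 [NS]: N:car5-GO,E:wait,S:car2-GO,W:wait | queues: N=0 E=1 S=1 W=2
Step 2 [NS]: N:empty,E:wait,S:car6-GO,W:wait | queues: N=0 E=1 S=0 W=2
Step 3 [NS]: N:empty,E:wait,S:empty,W:wait | queues: N=0 E=1 S=0 W=2
Step 4 [EW]: N:wait,E:car3-GO,S:wait,W:car1-GO | queues: N=0 E=0 S=0 W=1
Step 5 [EW]: N:wait,E:empty,S:wait,W:car4-GO | queues: N=0 E=0 S=0 W=0

N: empty
E: empty
S: empty
W: empty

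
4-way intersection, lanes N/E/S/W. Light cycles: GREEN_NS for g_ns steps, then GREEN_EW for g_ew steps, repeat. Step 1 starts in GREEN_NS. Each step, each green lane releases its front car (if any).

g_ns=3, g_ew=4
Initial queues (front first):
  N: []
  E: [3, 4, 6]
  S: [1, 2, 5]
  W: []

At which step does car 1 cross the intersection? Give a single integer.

Step 1 [NS]: N:empty,E:wait,S:car1-GO,W:wait | queues: N=0 E=3 S=2 W=0
Step 2 [NS]: N:empty,E:wait,S:car2-GO,W:wait | queues: N=0 E=3 S=1 W=0
Step 3 [NS]: N:empty,E:wait,S:car5-GO,W:wait | queues: N=0 E=3 S=0 W=0
Step 4 [EW]: N:wait,E:car3-GO,S:wait,W:empty | queues: N=0 E=2 S=0 W=0
Step 5 [EW]: N:wait,E:car4-GO,S:wait,W:empty | queues: N=0 E=1 S=0 W=0
Step 6 [EW]: N:wait,E:car6-GO,S:wait,W:empty | queues: N=0 E=0 S=0 W=0
Car 1 crosses at step 1

1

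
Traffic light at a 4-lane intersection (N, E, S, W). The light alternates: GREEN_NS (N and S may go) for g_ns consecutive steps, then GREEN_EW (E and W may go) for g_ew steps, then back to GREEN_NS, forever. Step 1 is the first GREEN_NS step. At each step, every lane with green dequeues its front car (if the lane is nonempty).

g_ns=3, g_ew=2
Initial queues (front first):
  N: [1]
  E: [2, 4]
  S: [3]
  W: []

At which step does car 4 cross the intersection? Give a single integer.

Step 1 [NS]: N:car1-GO,E:wait,S:car3-GO,W:wait | queues: N=0 E=2 S=0 W=0
Step 2 [NS]: N:empty,E:wait,S:empty,W:wait | queues: N=0 E=2 S=0 W=0
Step 3 [NS]: N:empty,E:wait,S:empty,W:wait | queues: N=0 E=2 S=0 W=0
Step 4 [EW]: N:wait,E:car2-GO,S:wait,W:empty | queues: N=0 E=1 S=0 W=0
Step 5 [EW]: N:wait,E:car4-GO,S:wait,W:empty | queues: N=0 E=0 S=0 W=0
Car 4 crosses at step 5

5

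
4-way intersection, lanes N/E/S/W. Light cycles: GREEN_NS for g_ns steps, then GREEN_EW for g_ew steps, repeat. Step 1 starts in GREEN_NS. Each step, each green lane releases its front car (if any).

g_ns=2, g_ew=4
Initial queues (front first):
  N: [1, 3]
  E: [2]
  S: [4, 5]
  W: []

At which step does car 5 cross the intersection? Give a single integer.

Step 1 [NS]: N:car1-GO,E:wait,S:car4-GO,W:wait | queues: N=1 E=1 S=1 W=0
Step 2 [NS]: N:car3-GO,E:wait,S:car5-GO,W:wait | queues: N=0 E=1 S=0 W=0
Step 3 [EW]: N:wait,E:car2-GO,S:wait,W:empty | queues: N=0 E=0 S=0 W=0
Car 5 crosses at step 2

2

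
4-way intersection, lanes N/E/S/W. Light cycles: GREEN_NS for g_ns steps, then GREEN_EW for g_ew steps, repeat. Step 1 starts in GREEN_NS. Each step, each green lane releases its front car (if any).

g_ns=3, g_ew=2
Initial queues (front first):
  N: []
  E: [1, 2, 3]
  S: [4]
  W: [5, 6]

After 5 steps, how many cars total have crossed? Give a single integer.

Answer: 5

Derivation:
Step 1 [NS]: N:empty,E:wait,S:car4-GO,W:wait | queues: N=0 E=3 S=0 W=2
Step 2 [NS]: N:empty,E:wait,S:empty,W:wait | queues: N=0 E=3 S=0 W=2
Step 3 [NS]: N:empty,E:wait,S:empty,W:wait | queues: N=0 E=3 S=0 W=2
Step 4 [EW]: N:wait,E:car1-GO,S:wait,W:car5-GO | queues: N=0 E=2 S=0 W=1
Step 5 [EW]: N:wait,E:car2-GO,S:wait,W:car6-GO | queues: N=0 E=1 S=0 W=0
Cars crossed by step 5: 5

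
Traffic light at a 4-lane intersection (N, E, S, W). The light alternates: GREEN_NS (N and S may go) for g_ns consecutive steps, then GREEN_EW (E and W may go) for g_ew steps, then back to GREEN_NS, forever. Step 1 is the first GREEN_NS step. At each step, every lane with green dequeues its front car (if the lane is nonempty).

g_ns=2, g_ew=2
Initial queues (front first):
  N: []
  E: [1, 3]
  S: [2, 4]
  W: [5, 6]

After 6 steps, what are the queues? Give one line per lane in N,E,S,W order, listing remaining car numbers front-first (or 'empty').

Step 1 [NS]: N:empty,E:wait,S:car2-GO,W:wait | queues: N=0 E=2 S=1 W=2
Step 2 [NS]: N:empty,E:wait,S:car4-GO,W:wait | queues: N=0 E=2 S=0 W=2
Step 3 [EW]: N:wait,E:car1-GO,S:wait,W:car5-GO | queues: N=0 E=1 S=0 W=1
Step 4 [EW]: N:wait,E:car3-GO,S:wait,W:car6-GO | queues: N=0 E=0 S=0 W=0

N: empty
E: empty
S: empty
W: empty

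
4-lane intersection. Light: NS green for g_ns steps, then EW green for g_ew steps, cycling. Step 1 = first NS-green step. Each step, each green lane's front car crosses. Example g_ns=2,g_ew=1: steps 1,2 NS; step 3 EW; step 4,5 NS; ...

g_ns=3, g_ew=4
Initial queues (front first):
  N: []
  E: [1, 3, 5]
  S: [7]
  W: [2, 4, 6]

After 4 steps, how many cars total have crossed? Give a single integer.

Step 1 [NS]: N:empty,E:wait,S:car7-GO,W:wait | queues: N=0 E=3 S=0 W=3
Step 2 [NS]: N:empty,E:wait,S:empty,W:wait | queues: N=0 E=3 S=0 W=3
Step 3 [NS]: N:empty,E:wait,S:empty,W:wait | queues: N=0 E=3 S=0 W=3
Step 4 [EW]: N:wait,E:car1-GO,S:wait,W:car2-GO | queues: N=0 E=2 S=0 W=2
Cars crossed by step 4: 3

Answer: 3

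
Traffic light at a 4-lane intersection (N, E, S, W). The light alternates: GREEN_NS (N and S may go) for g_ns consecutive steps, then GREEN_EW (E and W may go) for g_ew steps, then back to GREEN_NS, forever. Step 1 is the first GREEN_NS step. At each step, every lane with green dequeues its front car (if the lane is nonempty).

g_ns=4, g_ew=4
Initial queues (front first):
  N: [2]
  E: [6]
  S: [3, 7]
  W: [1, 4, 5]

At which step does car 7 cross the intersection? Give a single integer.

Step 1 [NS]: N:car2-GO,E:wait,S:car3-GO,W:wait | queues: N=0 E=1 S=1 W=3
Step 2 [NS]: N:empty,E:wait,S:car7-GO,W:wait | queues: N=0 E=1 S=0 W=3
Step 3 [NS]: N:empty,E:wait,S:empty,W:wait | queues: N=0 E=1 S=0 W=3
Step 4 [NS]: N:empty,E:wait,S:empty,W:wait | queues: N=0 E=1 S=0 W=3
Step 5 [EW]: N:wait,E:car6-GO,S:wait,W:car1-GO | queues: N=0 E=0 S=0 W=2
Step 6 [EW]: N:wait,E:empty,S:wait,W:car4-GO | queues: N=0 E=0 S=0 W=1
Step 7 [EW]: N:wait,E:empty,S:wait,W:car5-GO | queues: N=0 E=0 S=0 W=0
Car 7 crosses at step 2

2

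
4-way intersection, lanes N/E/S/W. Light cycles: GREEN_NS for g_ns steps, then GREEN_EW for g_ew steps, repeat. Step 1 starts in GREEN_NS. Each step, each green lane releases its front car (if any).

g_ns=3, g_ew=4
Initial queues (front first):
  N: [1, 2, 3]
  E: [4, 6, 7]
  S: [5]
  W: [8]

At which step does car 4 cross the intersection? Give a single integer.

Step 1 [NS]: N:car1-GO,E:wait,S:car5-GO,W:wait | queues: N=2 E=3 S=0 W=1
Step 2 [NS]: N:car2-GO,E:wait,S:empty,W:wait | queues: N=1 E=3 S=0 W=1
Step 3 [NS]: N:car3-GO,E:wait,S:empty,W:wait | queues: N=0 E=3 S=0 W=1
Step 4 [EW]: N:wait,E:car4-GO,S:wait,W:car8-GO | queues: N=0 E=2 S=0 W=0
Step 5 [EW]: N:wait,E:car6-GO,S:wait,W:empty | queues: N=0 E=1 S=0 W=0
Step 6 [EW]: N:wait,E:car7-GO,S:wait,W:empty | queues: N=0 E=0 S=0 W=0
Car 4 crosses at step 4

4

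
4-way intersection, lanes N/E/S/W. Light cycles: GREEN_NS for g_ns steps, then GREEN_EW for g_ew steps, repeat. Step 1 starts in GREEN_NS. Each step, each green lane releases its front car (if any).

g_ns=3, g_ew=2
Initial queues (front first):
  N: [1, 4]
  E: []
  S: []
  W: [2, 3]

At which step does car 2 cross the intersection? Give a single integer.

Step 1 [NS]: N:car1-GO,E:wait,S:empty,W:wait | queues: N=1 E=0 S=0 W=2
Step 2 [NS]: N:car4-GO,E:wait,S:empty,W:wait | queues: N=0 E=0 S=0 W=2
Step 3 [NS]: N:empty,E:wait,S:empty,W:wait | queues: N=0 E=0 S=0 W=2
Step 4 [EW]: N:wait,E:empty,S:wait,W:car2-GO | queues: N=0 E=0 S=0 W=1
Step 5 [EW]: N:wait,E:empty,S:wait,W:car3-GO | queues: N=0 E=0 S=0 W=0
Car 2 crosses at step 4

4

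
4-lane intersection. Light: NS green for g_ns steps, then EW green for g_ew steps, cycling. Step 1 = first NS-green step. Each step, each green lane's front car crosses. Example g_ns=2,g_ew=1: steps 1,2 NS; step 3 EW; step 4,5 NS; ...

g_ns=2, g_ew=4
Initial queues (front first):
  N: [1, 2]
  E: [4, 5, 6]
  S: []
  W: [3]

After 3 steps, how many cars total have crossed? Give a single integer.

Step 1 [NS]: N:car1-GO,E:wait,S:empty,W:wait | queues: N=1 E=3 S=0 W=1
Step 2 [NS]: N:car2-GO,E:wait,S:empty,W:wait | queues: N=0 E=3 S=0 W=1
Step 3 [EW]: N:wait,E:car4-GO,S:wait,W:car3-GO | queues: N=0 E=2 S=0 W=0
Cars crossed by step 3: 4

Answer: 4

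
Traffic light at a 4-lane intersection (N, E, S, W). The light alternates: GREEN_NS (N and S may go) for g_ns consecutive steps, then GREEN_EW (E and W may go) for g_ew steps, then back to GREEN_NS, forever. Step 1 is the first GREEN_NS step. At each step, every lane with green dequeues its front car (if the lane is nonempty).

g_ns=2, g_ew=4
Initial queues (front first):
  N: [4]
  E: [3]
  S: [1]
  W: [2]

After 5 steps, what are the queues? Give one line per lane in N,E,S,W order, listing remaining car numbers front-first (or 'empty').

Step 1 [NS]: N:car4-GO,E:wait,S:car1-GO,W:wait | queues: N=0 E=1 S=0 W=1
Step 2 [NS]: N:empty,E:wait,S:empty,W:wait | queues: N=0 E=1 S=0 W=1
Step 3 [EW]: N:wait,E:car3-GO,S:wait,W:car2-GO | queues: N=0 E=0 S=0 W=0

N: empty
E: empty
S: empty
W: empty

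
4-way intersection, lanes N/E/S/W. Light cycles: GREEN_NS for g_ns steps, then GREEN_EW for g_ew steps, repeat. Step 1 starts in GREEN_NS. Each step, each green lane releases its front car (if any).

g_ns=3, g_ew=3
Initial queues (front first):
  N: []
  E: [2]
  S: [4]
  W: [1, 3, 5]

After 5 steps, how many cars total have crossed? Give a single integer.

Step 1 [NS]: N:empty,E:wait,S:car4-GO,W:wait | queues: N=0 E=1 S=0 W=3
Step 2 [NS]: N:empty,E:wait,S:empty,W:wait | queues: N=0 E=1 S=0 W=3
Step 3 [NS]: N:empty,E:wait,S:empty,W:wait | queues: N=0 E=1 S=0 W=3
Step 4 [EW]: N:wait,E:car2-GO,S:wait,W:car1-GO | queues: N=0 E=0 S=0 W=2
Step 5 [EW]: N:wait,E:empty,S:wait,W:car3-GO | queues: N=0 E=0 S=0 W=1
Cars crossed by step 5: 4

Answer: 4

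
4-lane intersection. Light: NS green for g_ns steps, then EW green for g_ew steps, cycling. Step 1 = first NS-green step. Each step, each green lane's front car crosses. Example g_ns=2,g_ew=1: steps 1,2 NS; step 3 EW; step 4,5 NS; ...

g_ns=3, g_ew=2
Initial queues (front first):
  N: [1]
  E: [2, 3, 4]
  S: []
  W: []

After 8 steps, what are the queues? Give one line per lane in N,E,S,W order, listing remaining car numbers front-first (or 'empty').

Step 1 [NS]: N:car1-GO,E:wait,S:empty,W:wait | queues: N=0 E=3 S=0 W=0
Step 2 [NS]: N:empty,E:wait,S:empty,W:wait | queues: N=0 E=3 S=0 W=0
Step 3 [NS]: N:empty,E:wait,S:empty,W:wait | queues: N=0 E=3 S=0 W=0
Step 4 [EW]: N:wait,E:car2-GO,S:wait,W:empty | queues: N=0 E=2 S=0 W=0
Step 5 [EW]: N:wait,E:car3-GO,S:wait,W:empty | queues: N=0 E=1 S=0 W=0
Step 6 [NS]: N:empty,E:wait,S:empty,W:wait | queues: N=0 E=1 S=0 W=0
Step 7 [NS]: N:empty,E:wait,S:empty,W:wait | queues: N=0 E=1 S=0 W=0
Step 8 [NS]: N:empty,E:wait,S:empty,W:wait | queues: N=0 E=1 S=0 W=0

N: empty
E: 4
S: empty
W: empty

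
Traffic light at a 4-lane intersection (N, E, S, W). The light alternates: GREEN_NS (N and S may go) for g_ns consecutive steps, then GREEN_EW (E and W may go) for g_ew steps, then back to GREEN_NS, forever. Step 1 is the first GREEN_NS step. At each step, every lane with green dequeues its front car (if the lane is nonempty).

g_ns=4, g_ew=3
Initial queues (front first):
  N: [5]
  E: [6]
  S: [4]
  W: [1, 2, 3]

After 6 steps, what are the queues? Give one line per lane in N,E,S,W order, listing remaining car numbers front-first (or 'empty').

Step 1 [NS]: N:car5-GO,E:wait,S:car4-GO,W:wait | queues: N=0 E=1 S=0 W=3
Step 2 [NS]: N:empty,E:wait,S:empty,W:wait | queues: N=0 E=1 S=0 W=3
Step 3 [NS]: N:empty,E:wait,S:empty,W:wait | queues: N=0 E=1 S=0 W=3
Step 4 [NS]: N:empty,E:wait,S:empty,W:wait | queues: N=0 E=1 S=0 W=3
Step 5 [EW]: N:wait,E:car6-GO,S:wait,W:car1-GO | queues: N=0 E=0 S=0 W=2
Step 6 [EW]: N:wait,E:empty,S:wait,W:car2-GO | queues: N=0 E=0 S=0 W=1

N: empty
E: empty
S: empty
W: 3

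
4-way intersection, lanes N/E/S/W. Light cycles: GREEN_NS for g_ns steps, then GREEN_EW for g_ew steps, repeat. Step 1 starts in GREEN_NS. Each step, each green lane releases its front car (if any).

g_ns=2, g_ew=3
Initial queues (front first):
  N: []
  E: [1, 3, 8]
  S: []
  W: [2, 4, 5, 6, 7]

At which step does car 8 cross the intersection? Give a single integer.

Step 1 [NS]: N:empty,E:wait,S:empty,W:wait | queues: N=0 E=3 S=0 W=5
Step 2 [NS]: N:empty,E:wait,S:empty,W:wait | queues: N=0 E=3 S=0 W=5
Step 3 [EW]: N:wait,E:car1-GO,S:wait,W:car2-GO | queues: N=0 E=2 S=0 W=4
Step 4 [EW]: N:wait,E:car3-GO,S:wait,W:car4-GO | queues: N=0 E=1 S=0 W=3
Step 5 [EW]: N:wait,E:car8-GO,S:wait,W:car5-GO | queues: N=0 E=0 S=0 W=2
Step 6 [NS]: N:empty,E:wait,S:empty,W:wait | queues: N=0 E=0 S=0 W=2
Step 7 [NS]: N:empty,E:wait,S:empty,W:wait | queues: N=0 E=0 S=0 W=2
Step 8 [EW]: N:wait,E:empty,S:wait,W:car6-GO | queues: N=0 E=0 S=0 W=1
Step 9 [EW]: N:wait,E:empty,S:wait,W:car7-GO | queues: N=0 E=0 S=0 W=0
Car 8 crosses at step 5

5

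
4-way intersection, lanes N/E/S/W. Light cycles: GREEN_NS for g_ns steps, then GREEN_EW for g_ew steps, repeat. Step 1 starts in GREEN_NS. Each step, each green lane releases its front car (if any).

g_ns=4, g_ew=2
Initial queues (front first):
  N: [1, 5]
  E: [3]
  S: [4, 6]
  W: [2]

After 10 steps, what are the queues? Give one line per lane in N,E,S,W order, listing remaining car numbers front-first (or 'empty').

Step 1 [NS]: N:car1-GO,E:wait,S:car4-GO,W:wait | queues: N=1 E=1 S=1 W=1
Step 2 [NS]: N:car5-GO,E:wait,S:car6-GO,W:wait | queues: N=0 E=1 S=0 W=1
Step 3 [NS]: N:empty,E:wait,S:empty,W:wait | queues: N=0 E=1 S=0 W=1
Step 4 [NS]: N:empty,E:wait,S:empty,W:wait | queues: N=0 E=1 S=0 W=1
Step 5 [EW]: N:wait,E:car3-GO,S:wait,W:car2-GO | queues: N=0 E=0 S=0 W=0

N: empty
E: empty
S: empty
W: empty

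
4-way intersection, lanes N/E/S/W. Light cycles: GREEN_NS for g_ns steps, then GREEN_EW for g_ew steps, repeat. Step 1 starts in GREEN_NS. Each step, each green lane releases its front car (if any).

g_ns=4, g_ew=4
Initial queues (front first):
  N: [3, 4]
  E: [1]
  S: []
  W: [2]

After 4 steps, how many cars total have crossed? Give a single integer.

Answer: 2

Derivation:
Step 1 [NS]: N:car3-GO,E:wait,S:empty,W:wait | queues: N=1 E=1 S=0 W=1
Step 2 [NS]: N:car4-GO,E:wait,S:empty,W:wait | queues: N=0 E=1 S=0 W=1
Step 3 [NS]: N:empty,E:wait,S:empty,W:wait | queues: N=0 E=1 S=0 W=1
Step 4 [NS]: N:empty,E:wait,S:empty,W:wait | queues: N=0 E=1 S=0 W=1
Cars crossed by step 4: 2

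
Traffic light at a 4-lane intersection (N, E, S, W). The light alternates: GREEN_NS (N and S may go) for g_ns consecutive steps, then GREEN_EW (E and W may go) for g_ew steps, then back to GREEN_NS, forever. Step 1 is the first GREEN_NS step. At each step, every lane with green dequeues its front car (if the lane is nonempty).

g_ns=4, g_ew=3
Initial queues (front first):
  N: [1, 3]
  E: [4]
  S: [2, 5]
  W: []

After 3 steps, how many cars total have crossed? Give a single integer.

Step 1 [NS]: N:car1-GO,E:wait,S:car2-GO,W:wait | queues: N=1 E=1 S=1 W=0
Step 2 [NS]: N:car3-GO,E:wait,S:car5-GO,W:wait | queues: N=0 E=1 S=0 W=0
Step 3 [NS]: N:empty,E:wait,S:empty,W:wait | queues: N=0 E=1 S=0 W=0
Cars crossed by step 3: 4

Answer: 4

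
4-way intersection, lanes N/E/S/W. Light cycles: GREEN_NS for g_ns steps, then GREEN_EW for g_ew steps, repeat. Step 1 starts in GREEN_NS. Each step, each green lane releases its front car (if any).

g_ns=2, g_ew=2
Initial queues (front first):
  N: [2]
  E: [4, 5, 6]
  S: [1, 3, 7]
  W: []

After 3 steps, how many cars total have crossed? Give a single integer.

Answer: 4

Derivation:
Step 1 [NS]: N:car2-GO,E:wait,S:car1-GO,W:wait | queues: N=0 E=3 S=2 W=0
Step 2 [NS]: N:empty,E:wait,S:car3-GO,W:wait | queues: N=0 E=3 S=1 W=0
Step 3 [EW]: N:wait,E:car4-GO,S:wait,W:empty | queues: N=0 E=2 S=1 W=0
Cars crossed by step 3: 4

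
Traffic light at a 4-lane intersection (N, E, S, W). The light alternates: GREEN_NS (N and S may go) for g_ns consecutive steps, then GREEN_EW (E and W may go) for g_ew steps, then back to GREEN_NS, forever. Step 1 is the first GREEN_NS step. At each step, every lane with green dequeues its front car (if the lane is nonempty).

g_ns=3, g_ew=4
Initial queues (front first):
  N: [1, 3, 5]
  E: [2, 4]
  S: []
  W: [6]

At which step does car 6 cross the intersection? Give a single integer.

Step 1 [NS]: N:car1-GO,E:wait,S:empty,W:wait | queues: N=2 E=2 S=0 W=1
Step 2 [NS]: N:car3-GO,E:wait,S:empty,W:wait | queues: N=1 E=2 S=0 W=1
Step 3 [NS]: N:car5-GO,E:wait,S:empty,W:wait | queues: N=0 E=2 S=0 W=1
Step 4 [EW]: N:wait,E:car2-GO,S:wait,W:car6-GO | queues: N=0 E=1 S=0 W=0
Step 5 [EW]: N:wait,E:car4-GO,S:wait,W:empty | queues: N=0 E=0 S=0 W=0
Car 6 crosses at step 4

4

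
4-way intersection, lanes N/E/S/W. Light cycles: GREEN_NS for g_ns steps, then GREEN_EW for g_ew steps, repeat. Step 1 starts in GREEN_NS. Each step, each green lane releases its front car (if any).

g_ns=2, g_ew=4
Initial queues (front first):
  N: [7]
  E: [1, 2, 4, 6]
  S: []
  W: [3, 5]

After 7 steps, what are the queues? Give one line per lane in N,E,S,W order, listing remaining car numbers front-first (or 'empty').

Step 1 [NS]: N:car7-GO,E:wait,S:empty,W:wait | queues: N=0 E=4 S=0 W=2
Step 2 [NS]: N:empty,E:wait,S:empty,W:wait | queues: N=0 E=4 S=0 W=2
Step 3 [EW]: N:wait,E:car1-GO,S:wait,W:car3-GO | queues: N=0 E=3 S=0 W=1
Step 4 [EW]: N:wait,E:car2-GO,S:wait,W:car5-GO | queues: N=0 E=2 S=0 W=0
Step 5 [EW]: N:wait,E:car4-GO,S:wait,W:empty | queues: N=0 E=1 S=0 W=0
Step 6 [EW]: N:wait,E:car6-GO,S:wait,W:empty | queues: N=0 E=0 S=0 W=0

N: empty
E: empty
S: empty
W: empty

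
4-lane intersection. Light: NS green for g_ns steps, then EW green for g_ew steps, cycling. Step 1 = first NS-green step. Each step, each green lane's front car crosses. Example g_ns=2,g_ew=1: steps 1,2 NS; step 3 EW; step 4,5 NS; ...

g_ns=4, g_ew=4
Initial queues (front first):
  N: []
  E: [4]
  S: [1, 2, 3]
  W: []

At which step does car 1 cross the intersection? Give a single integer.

Step 1 [NS]: N:empty,E:wait,S:car1-GO,W:wait | queues: N=0 E=1 S=2 W=0
Step 2 [NS]: N:empty,E:wait,S:car2-GO,W:wait | queues: N=0 E=1 S=1 W=0
Step 3 [NS]: N:empty,E:wait,S:car3-GO,W:wait | queues: N=0 E=1 S=0 W=0
Step 4 [NS]: N:empty,E:wait,S:empty,W:wait | queues: N=0 E=1 S=0 W=0
Step 5 [EW]: N:wait,E:car4-GO,S:wait,W:empty | queues: N=0 E=0 S=0 W=0
Car 1 crosses at step 1

1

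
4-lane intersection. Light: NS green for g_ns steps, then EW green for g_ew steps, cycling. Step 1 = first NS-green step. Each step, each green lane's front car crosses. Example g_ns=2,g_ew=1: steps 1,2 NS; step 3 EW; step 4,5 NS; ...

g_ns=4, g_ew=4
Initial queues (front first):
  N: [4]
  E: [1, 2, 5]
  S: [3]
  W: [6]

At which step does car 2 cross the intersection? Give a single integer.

Step 1 [NS]: N:car4-GO,E:wait,S:car3-GO,W:wait | queues: N=0 E=3 S=0 W=1
Step 2 [NS]: N:empty,E:wait,S:empty,W:wait | queues: N=0 E=3 S=0 W=1
Step 3 [NS]: N:empty,E:wait,S:empty,W:wait | queues: N=0 E=3 S=0 W=1
Step 4 [NS]: N:empty,E:wait,S:empty,W:wait | queues: N=0 E=3 S=0 W=1
Step 5 [EW]: N:wait,E:car1-GO,S:wait,W:car6-GO | queues: N=0 E=2 S=0 W=0
Step 6 [EW]: N:wait,E:car2-GO,S:wait,W:empty | queues: N=0 E=1 S=0 W=0
Step 7 [EW]: N:wait,E:car5-GO,S:wait,W:empty | queues: N=0 E=0 S=0 W=0
Car 2 crosses at step 6

6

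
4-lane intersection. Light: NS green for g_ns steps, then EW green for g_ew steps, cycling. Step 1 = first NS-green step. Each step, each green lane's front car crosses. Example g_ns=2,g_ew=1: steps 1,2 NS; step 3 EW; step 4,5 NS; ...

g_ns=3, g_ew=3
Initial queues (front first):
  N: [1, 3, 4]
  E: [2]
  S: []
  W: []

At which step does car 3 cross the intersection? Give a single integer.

Step 1 [NS]: N:car1-GO,E:wait,S:empty,W:wait | queues: N=2 E=1 S=0 W=0
Step 2 [NS]: N:car3-GO,E:wait,S:empty,W:wait | queues: N=1 E=1 S=0 W=0
Step 3 [NS]: N:car4-GO,E:wait,S:empty,W:wait | queues: N=0 E=1 S=0 W=0
Step 4 [EW]: N:wait,E:car2-GO,S:wait,W:empty | queues: N=0 E=0 S=0 W=0
Car 3 crosses at step 2

2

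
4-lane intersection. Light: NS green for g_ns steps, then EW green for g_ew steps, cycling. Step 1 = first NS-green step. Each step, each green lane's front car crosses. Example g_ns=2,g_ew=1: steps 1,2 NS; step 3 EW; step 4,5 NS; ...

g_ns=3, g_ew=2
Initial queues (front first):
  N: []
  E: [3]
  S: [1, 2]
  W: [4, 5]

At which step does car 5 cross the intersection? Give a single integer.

Step 1 [NS]: N:empty,E:wait,S:car1-GO,W:wait | queues: N=0 E=1 S=1 W=2
Step 2 [NS]: N:empty,E:wait,S:car2-GO,W:wait | queues: N=0 E=1 S=0 W=2
Step 3 [NS]: N:empty,E:wait,S:empty,W:wait | queues: N=0 E=1 S=0 W=2
Step 4 [EW]: N:wait,E:car3-GO,S:wait,W:car4-GO | queues: N=0 E=0 S=0 W=1
Step 5 [EW]: N:wait,E:empty,S:wait,W:car5-GO | queues: N=0 E=0 S=0 W=0
Car 5 crosses at step 5

5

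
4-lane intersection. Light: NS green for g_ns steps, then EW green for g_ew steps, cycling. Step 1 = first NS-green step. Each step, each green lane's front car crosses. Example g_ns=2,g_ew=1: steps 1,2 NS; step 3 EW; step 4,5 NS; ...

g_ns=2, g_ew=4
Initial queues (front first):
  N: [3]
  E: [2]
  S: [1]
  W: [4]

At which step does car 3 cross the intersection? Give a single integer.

Step 1 [NS]: N:car3-GO,E:wait,S:car1-GO,W:wait | queues: N=0 E=1 S=0 W=1
Step 2 [NS]: N:empty,E:wait,S:empty,W:wait | queues: N=0 E=1 S=0 W=1
Step 3 [EW]: N:wait,E:car2-GO,S:wait,W:car4-GO | queues: N=0 E=0 S=0 W=0
Car 3 crosses at step 1

1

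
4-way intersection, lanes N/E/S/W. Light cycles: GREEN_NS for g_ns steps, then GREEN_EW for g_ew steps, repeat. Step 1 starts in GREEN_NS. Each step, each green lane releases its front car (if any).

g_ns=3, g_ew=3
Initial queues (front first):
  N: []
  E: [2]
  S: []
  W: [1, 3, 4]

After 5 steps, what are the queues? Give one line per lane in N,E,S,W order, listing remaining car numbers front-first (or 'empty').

Step 1 [NS]: N:empty,E:wait,S:empty,W:wait | queues: N=0 E=1 S=0 W=3
Step 2 [NS]: N:empty,E:wait,S:empty,W:wait | queues: N=0 E=1 S=0 W=3
Step 3 [NS]: N:empty,E:wait,S:empty,W:wait | queues: N=0 E=1 S=0 W=3
Step 4 [EW]: N:wait,E:car2-GO,S:wait,W:car1-GO | queues: N=0 E=0 S=0 W=2
Step 5 [EW]: N:wait,E:empty,S:wait,W:car3-GO | queues: N=0 E=0 S=0 W=1

N: empty
E: empty
S: empty
W: 4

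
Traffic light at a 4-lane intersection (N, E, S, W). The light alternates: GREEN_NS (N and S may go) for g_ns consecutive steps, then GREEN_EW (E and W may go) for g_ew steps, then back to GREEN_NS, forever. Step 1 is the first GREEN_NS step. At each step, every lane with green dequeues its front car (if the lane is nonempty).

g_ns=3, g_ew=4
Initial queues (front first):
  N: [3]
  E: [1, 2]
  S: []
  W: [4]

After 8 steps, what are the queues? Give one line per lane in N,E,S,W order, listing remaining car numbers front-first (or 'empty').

Step 1 [NS]: N:car3-GO,E:wait,S:empty,W:wait | queues: N=0 E=2 S=0 W=1
Step 2 [NS]: N:empty,E:wait,S:empty,W:wait | queues: N=0 E=2 S=0 W=1
Step 3 [NS]: N:empty,E:wait,S:empty,W:wait | queues: N=0 E=2 S=0 W=1
Step 4 [EW]: N:wait,E:car1-GO,S:wait,W:car4-GO | queues: N=0 E=1 S=0 W=0
Step 5 [EW]: N:wait,E:car2-GO,S:wait,W:empty | queues: N=0 E=0 S=0 W=0

N: empty
E: empty
S: empty
W: empty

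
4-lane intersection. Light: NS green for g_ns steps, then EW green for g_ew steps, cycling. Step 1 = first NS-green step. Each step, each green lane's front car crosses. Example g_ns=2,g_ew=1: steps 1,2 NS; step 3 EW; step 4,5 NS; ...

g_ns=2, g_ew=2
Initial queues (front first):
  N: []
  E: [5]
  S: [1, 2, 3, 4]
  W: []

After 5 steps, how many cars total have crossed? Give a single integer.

Answer: 4

Derivation:
Step 1 [NS]: N:empty,E:wait,S:car1-GO,W:wait | queues: N=0 E=1 S=3 W=0
Step 2 [NS]: N:empty,E:wait,S:car2-GO,W:wait | queues: N=0 E=1 S=2 W=0
Step 3 [EW]: N:wait,E:car5-GO,S:wait,W:empty | queues: N=0 E=0 S=2 W=0
Step 4 [EW]: N:wait,E:empty,S:wait,W:empty | queues: N=0 E=0 S=2 W=0
Step 5 [NS]: N:empty,E:wait,S:car3-GO,W:wait | queues: N=0 E=0 S=1 W=0
Cars crossed by step 5: 4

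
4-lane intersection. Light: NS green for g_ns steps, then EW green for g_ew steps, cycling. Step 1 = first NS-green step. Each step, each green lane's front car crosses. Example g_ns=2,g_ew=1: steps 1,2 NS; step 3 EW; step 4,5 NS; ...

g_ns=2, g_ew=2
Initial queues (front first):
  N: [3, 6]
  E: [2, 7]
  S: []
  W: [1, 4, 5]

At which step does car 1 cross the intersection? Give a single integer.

Step 1 [NS]: N:car3-GO,E:wait,S:empty,W:wait | queues: N=1 E=2 S=0 W=3
Step 2 [NS]: N:car6-GO,E:wait,S:empty,W:wait | queues: N=0 E=2 S=0 W=3
Step 3 [EW]: N:wait,E:car2-GO,S:wait,W:car1-GO | queues: N=0 E=1 S=0 W=2
Step 4 [EW]: N:wait,E:car7-GO,S:wait,W:car4-GO | queues: N=0 E=0 S=0 W=1
Step 5 [NS]: N:empty,E:wait,S:empty,W:wait | queues: N=0 E=0 S=0 W=1
Step 6 [NS]: N:empty,E:wait,S:empty,W:wait | queues: N=0 E=0 S=0 W=1
Step 7 [EW]: N:wait,E:empty,S:wait,W:car5-GO | queues: N=0 E=0 S=0 W=0
Car 1 crosses at step 3

3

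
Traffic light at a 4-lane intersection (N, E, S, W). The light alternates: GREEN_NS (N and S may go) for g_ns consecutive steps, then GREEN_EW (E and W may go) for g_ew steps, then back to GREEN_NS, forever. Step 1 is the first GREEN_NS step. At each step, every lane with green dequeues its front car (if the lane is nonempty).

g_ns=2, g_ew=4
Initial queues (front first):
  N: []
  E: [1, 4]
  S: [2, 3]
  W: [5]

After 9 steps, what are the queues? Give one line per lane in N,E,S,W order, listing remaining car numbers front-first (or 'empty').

Step 1 [NS]: N:empty,E:wait,S:car2-GO,W:wait | queues: N=0 E=2 S=1 W=1
Step 2 [NS]: N:empty,E:wait,S:car3-GO,W:wait | queues: N=0 E=2 S=0 W=1
Step 3 [EW]: N:wait,E:car1-GO,S:wait,W:car5-GO | queues: N=0 E=1 S=0 W=0
Step 4 [EW]: N:wait,E:car4-GO,S:wait,W:empty | queues: N=0 E=0 S=0 W=0

N: empty
E: empty
S: empty
W: empty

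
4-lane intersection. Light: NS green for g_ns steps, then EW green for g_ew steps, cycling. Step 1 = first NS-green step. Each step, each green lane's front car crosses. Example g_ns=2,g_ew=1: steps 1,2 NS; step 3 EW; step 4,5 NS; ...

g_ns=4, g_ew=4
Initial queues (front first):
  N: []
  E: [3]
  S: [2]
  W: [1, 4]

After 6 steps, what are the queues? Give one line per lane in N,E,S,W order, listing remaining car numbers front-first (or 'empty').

Step 1 [NS]: N:empty,E:wait,S:car2-GO,W:wait | queues: N=0 E=1 S=0 W=2
Step 2 [NS]: N:empty,E:wait,S:empty,W:wait | queues: N=0 E=1 S=0 W=2
Step 3 [NS]: N:empty,E:wait,S:empty,W:wait | queues: N=0 E=1 S=0 W=2
Step 4 [NS]: N:empty,E:wait,S:empty,W:wait | queues: N=0 E=1 S=0 W=2
Step 5 [EW]: N:wait,E:car3-GO,S:wait,W:car1-GO | queues: N=0 E=0 S=0 W=1
Step 6 [EW]: N:wait,E:empty,S:wait,W:car4-GO | queues: N=0 E=0 S=0 W=0

N: empty
E: empty
S: empty
W: empty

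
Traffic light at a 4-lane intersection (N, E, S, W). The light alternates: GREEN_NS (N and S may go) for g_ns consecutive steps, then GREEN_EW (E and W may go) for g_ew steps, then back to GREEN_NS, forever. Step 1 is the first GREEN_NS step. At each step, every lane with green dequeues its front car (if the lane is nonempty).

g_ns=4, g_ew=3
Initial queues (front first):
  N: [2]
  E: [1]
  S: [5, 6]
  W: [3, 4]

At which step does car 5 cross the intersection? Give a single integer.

Step 1 [NS]: N:car2-GO,E:wait,S:car5-GO,W:wait | queues: N=0 E=1 S=1 W=2
Step 2 [NS]: N:empty,E:wait,S:car6-GO,W:wait | queues: N=0 E=1 S=0 W=2
Step 3 [NS]: N:empty,E:wait,S:empty,W:wait | queues: N=0 E=1 S=0 W=2
Step 4 [NS]: N:empty,E:wait,S:empty,W:wait | queues: N=0 E=1 S=0 W=2
Step 5 [EW]: N:wait,E:car1-GO,S:wait,W:car3-GO | queues: N=0 E=0 S=0 W=1
Step 6 [EW]: N:wait,E:empty,S:wait,W:car4-GO | queues: N=0 E=0 S=0 W=0
Car 5 crosses at step 1

1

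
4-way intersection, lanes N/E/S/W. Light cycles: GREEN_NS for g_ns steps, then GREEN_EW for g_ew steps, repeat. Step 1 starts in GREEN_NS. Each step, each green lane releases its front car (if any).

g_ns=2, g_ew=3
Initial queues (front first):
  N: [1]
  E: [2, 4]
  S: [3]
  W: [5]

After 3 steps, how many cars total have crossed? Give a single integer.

Answer: 4

Derivation:
Step 1 [NS]: N:car1-GO,E:wait,S:car3-GO,W:wait | queues: N=0 E=2 S=0 W=1
Step 2 [NS]: N:empty,E:wait,S:empty,W:wait | queues: N=0 E=2 S=0 W=1
Step 3 [EW]: N:wait,E:car2-GO,S:wait,W:car5-GO | queues: N=0 E=1 S=0 W=0
Cars crossed by step 3: 4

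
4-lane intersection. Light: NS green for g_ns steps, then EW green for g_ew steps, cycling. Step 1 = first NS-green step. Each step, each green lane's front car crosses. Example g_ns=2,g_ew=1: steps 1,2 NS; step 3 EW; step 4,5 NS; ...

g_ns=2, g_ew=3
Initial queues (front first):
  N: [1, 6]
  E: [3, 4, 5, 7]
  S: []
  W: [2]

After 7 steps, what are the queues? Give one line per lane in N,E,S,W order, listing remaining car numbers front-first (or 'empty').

Step 1 [NS]: N:car1-GO,E:wait,S:empty,W:wait | queues: N=1 E=4 S=0 W=1
Step 2 [NS]: N:car6-GO,E:wait,S:empty,W:wait | queues: N=0 E=4 S=0 W=1
Step 3 [EW]: N:wait,E:car3-GO,S:wait,W:car2-GO | queues: N=0 E=3 S=0 W=0
Step 4 [EW]: N:wait,E:car4-GO,S:wait,W:empty | queues: N=0 E=2 S=0 W=0
Step 5 [EW]: N:wait,E:car5-GO,S:wait,W:empty | queues: N=0 E=1 S=0 W=0
Step 6 [NS]: N:empty,E:wait,S:empty,W:wait | queues: N=0 E=1 S=0 W=0
Step 7 [NS]: N:empty,E:wait,S:empty,W:wait | queues: N=0 E=1 S=0 W=0

N: empty
E: 7
S: empty
W: empty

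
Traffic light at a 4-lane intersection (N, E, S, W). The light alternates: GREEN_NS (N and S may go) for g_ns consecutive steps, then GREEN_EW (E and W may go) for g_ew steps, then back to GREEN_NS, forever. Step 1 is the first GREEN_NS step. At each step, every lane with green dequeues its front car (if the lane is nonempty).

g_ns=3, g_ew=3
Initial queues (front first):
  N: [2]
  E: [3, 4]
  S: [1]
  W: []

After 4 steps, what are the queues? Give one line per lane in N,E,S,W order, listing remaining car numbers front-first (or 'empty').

Step 1 [NS]: N:car2-GO,E:wait,S:car1-GO,W:wait | queues: N=0 E=2 S=0 W=0
Step 2 [NS]: N:empty,E:wait,S:empty,W:wait | queues: N=0 E=2 S=0 W=0
Step 3 [NS]: N:empty,E:wait,S:empty,W:wait | queues: N=0 E=2 S=0 W=0
Step 4 [EW]: N:wait,E:car3-GO,S:wait,W:empty | queues: N=0 E=1 S=0 W=0

N: empty
E: 4
S: empty
W: empty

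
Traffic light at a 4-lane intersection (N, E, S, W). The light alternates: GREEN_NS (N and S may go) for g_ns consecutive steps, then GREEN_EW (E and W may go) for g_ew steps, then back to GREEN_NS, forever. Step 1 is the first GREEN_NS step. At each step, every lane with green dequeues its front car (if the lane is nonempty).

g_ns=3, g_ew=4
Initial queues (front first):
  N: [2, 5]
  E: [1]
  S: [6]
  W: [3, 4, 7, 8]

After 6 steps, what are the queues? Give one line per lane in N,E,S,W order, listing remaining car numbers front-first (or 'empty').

Step 1 [NS]: N:car2-GO,E:wait,S:car6-GO,W:wait | queues: N=1 E=1 S=0 W=4
Step 2 [NS]: N:car5-GO,E:wait,S:empty,W:wait | queues: N=0 E=1 S=0 W=4
Step 3 [NS]: N:empty,E:wait,S:empty,W:wait | queues: N=0 E=1 S=0 W=4
Step 4 [EW]: N:wait,E:car1-GO,S:wait,W:car3-GO | queues: N=0 E=0 S=0 W=3
Step 5 [EW]: N:wait,E:empty,S:wait,W:car4-GO | queues: N=0 E=0 S=0 W=2
Step 6 [EW]: N:wait,E:empty,S:wait,W:car7-GO | queues: N=0 E=0 S=0 W=1

N: empty
E: empty
S: empty
W: 8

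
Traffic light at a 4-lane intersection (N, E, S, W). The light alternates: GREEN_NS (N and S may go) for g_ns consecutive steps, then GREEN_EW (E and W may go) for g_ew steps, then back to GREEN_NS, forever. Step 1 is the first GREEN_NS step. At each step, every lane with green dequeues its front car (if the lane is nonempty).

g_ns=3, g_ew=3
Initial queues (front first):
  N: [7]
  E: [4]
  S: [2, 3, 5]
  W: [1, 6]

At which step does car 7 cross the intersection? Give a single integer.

Step 1 [NS]: N:car7-GO,E:wait,S:car2-GO,W:wait | queues: N=0 E=1 S=2 W=2
Step 2 [NS]: N:empty,E:wait,S:car3-GO,W:wait | queues: N=0 E=1 S=1 W=2
Step 3 [NS]: N:empty,E:wait,S:car5-GO,W:wait | queues: N=0 E=1 S=0 W=2
Step 4 [EW]: N:wait,E:car4-GO,S:wait,W:car1-GO | queues: N=0 E=0 S=0 W=1
Step 5 [EW]: N:wait,E:empty,S:wait,W:car6-GO | queues: N=0 E=0 S=0 W=0
Car 7 crosses at step 1

1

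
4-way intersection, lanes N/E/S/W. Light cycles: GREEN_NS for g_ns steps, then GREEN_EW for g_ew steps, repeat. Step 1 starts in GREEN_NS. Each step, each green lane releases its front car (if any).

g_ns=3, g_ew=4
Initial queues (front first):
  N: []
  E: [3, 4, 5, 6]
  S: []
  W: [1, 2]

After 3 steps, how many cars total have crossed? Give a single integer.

Answer: 0

Derivation:
Step 1 [NS]: N:empty,E:wait,S:empty,W:wait | queues: N=0 E=4 S=0 W=2
Step 2 [NS]: N:empty,E:wait,S:empty,W:wait | queues: N=0 E=4 S=0 W=2
Step 3 [NS]: N:empty,E:wait,S:empty,W:wait | queues: N=0 E=4 S=0 W=2
Cars crossed by step 3: 0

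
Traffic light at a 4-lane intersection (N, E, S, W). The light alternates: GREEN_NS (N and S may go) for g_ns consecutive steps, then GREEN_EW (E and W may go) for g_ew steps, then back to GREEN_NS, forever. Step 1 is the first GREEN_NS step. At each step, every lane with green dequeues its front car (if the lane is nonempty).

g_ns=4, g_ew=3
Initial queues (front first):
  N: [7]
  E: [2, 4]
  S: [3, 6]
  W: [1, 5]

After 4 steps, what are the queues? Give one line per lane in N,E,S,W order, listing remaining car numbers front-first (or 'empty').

Step 1 [NS]: N:car7-GO,E:wait,S:car3-GO,W:wait | queues: N=0 E=2 S=1 W=2
Step 2 [NS]: N:empty,E:wait,S:car6-GO,W:wait | queues: N=0 E=2 S=0 W=2
Step 3 [NS]: N:empty,E:wait,S:empty,W:wait | queues: N=0 E=2 S=0 W=2
Step 4 [NS]: N:empty,E:wait,S:empty,W:wait | queues: N=0 E=2 S=0 W=2

N: empty
E: 2 4
S: empty
W: 1 5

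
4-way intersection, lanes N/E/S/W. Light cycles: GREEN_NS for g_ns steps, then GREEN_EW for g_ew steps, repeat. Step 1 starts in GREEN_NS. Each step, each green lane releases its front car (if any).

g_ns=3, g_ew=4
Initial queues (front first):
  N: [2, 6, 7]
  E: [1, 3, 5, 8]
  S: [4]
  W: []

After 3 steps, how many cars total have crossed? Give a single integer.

Answer: 4

Derivation:
Step 1 [NS]: N:car2-GO,E:wait,S:car4-GO,W:wait | queues: N=2 E=4 S=0 W=0
Step 2 [NS]: N:car6-GO,E:wait,S:empty,W:wait | queues: N=1 E=4 S=0 W=0
Step 3 [NS]: N:car7-GO,E:wait,S:empty,W:wait | queues: N=0 E=4 S=0 W=0
Cars crossed by step 3: 4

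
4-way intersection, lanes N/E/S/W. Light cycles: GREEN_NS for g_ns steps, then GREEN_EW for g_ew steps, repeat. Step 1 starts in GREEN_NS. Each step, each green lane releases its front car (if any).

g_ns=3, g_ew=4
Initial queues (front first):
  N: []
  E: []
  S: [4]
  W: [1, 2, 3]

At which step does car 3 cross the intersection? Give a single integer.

Step 1 [NS]: N:empty,E:wait,S:car4-GO,W:wait | queues: N=0 E=0 S=0 W=3
Step 2 [NS]: N:empty,E:wait,S:empty,W:wait | queues: N=0 E=0 S=0 W=3
Step 3 [NS]: N:empty,E:wait,S:empty,W:wait | queues: N=0 E=0 S=0 W=3
Step 4 [EW]: N:wait,E:empty,S:wait,W:car1-GO | queues: N=0 E=0 S=0 W=2
Step 5 [EW]: N:wait,E:empty,S:wait,W:car2-GO | queues: N=0 E=0 S=0 W=1
Step 6 [EW]: N:wait,E:empty,S:wait,W:car3-GO | queues: N=0 E=0 S=0 W=0
Car 3 crosses at step 6

6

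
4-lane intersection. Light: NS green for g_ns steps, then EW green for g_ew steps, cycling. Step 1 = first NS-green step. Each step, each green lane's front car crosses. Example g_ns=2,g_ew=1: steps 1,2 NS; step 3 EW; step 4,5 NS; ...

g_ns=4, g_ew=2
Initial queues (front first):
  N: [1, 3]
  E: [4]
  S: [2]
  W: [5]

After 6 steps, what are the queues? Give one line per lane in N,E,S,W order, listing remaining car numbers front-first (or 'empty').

Step 1 [NS]: N:car1-GO,E:wait,S:car2-GO,W:wait | queues: N=1 E=1 S=0 W=1
Step 2 [NS]: N:car3-GO,E:wait,S:empty,W:wait | queues: N=0 E=1 S=0 W=1
Step 3 [NS]: N:empty,E:wait,S:empty,W:wait | queues: N=0 E=1 S=0 W=1
Step 4 [NS]: N:empty,E:wait,S:empty,W:wait | queues: N=0 E=1 S=0 W=1
Step 5 [EW]: N:wait,E:car4-GO,S:wait,W:car5-GO | queues: N=0 E=0 S=0 W=0

N: empty
E: empty
S: empty
W: empty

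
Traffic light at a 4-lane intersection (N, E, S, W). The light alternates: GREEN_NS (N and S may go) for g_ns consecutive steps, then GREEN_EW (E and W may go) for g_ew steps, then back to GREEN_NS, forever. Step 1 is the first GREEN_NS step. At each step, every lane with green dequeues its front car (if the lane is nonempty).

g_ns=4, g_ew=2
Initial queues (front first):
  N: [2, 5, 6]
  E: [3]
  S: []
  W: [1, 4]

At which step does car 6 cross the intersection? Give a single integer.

Step 1 [NS]: N:car2-GO,E:wait,S:empty,W:wait | queues: N=2 E=1 S=0 W=2
Step 2 [NS]: N:car5-GO,E:wait,S:empty,W:wait | queues: N=1 E=1 S=0 W=2
Step 3 [NS]: N:car6-GO,E:wait,S:empty,W:wait | queues: N=0 E=1 S=0 W=2
Step 4 [NS]: N:empty,E:wait,S:empty,W:wait | queues: N=0 E=1 S=0 W=2
Step 5 [EW]: N:wait,E:car3-GO,S:wait,W:car1-GO | queues: N=0 E=0 S=0 W=1
Step 6 [EW]: N:wait,E:empty,S:wait,W:car4-GO | queues: N=0 E=0 S=0 W=0
Car 6 crosses at step 3

3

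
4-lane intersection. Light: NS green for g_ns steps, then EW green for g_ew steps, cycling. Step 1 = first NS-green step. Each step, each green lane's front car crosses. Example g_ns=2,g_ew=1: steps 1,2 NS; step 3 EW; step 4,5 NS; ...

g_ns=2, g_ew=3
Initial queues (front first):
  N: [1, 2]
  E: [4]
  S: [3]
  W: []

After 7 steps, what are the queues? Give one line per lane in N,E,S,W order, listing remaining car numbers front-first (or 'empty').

Step 1 [NS]: N:car1-GO,E:wait,S:car3-GO,W:wait | queues: N=1 E=1 S=0 W=0
Step 2 [NS]: N:car2-GO,E:wait,S:empty,W:wait | queues: N=0 E=1 S=0 W=0
Step 3 [EW]: N:wait,E:car4-GO,S:wait,W:empty | queues: N=0 E=0 S=0 W=0

N: empty
E: empty
S: empty
W: empty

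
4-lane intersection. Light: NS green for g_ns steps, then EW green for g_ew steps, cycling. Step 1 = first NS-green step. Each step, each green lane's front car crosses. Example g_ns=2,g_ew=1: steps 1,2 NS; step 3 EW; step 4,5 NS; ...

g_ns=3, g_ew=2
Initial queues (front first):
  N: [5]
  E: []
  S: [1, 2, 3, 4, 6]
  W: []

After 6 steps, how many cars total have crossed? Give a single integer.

Step 1 [NS]: N:car5-GO,E:wait,S:car1-GO,W:wait | queues: N=0 E=0 S=4 W=0
Step 2 [NS]: N:empty,E:wait,S:car2-GO,W:wait | queues: N=0 E=0 S=3 W=0
Step 3 [NS]: N:empty,E:wait,S:car3-GO,W:wait | queues: N=0 E=0 S=2 W=0
Step 4 [EW]: N:wait,E:empty,S:wait,W:empty | queues: N=0 E=0 S=2 W=0
Step 5 [EW]: N:wait,E:empty,S:wait,W:empty | queues: N=0 E=0 S=2 W=0
Step 6 [NS]: N:empty,E:wait,S:car4-GO,W:wait | queues: N=0 E=0 S=1 W=0
Cars crossed by step 6: 5

Answer: 5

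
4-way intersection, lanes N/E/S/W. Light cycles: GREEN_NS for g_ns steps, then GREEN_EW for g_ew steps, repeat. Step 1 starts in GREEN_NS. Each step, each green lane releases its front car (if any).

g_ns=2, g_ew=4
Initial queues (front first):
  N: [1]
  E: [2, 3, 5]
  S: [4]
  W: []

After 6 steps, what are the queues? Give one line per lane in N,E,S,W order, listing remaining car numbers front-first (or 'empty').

Step 1 [NS]: N:car1-GO,E:wait,S:car4-GO,W:wait | queues: N=0 E=3 S=0 W=0
Step 2 [NS]: N:empty,E:wait,S:empty,W:wait | queues: N=0 E=3 S=0 W=0
Step 3 [EW]: N:wait,E:car2-GO,S:wait,W:empty | queues: N=0 E=2 S=0 W=0
Step 4 [EW]: N:wait,E:car3-GO,S:wait,W:empty | queues: N=0 E=1 S=0 W=0
Step 5 [EW]: N:wait,E:car5-GO,S:wait,W:empty | queues: N=0 E=0 S=0 W=0

N: empty
E: empty
S: empty
W: empty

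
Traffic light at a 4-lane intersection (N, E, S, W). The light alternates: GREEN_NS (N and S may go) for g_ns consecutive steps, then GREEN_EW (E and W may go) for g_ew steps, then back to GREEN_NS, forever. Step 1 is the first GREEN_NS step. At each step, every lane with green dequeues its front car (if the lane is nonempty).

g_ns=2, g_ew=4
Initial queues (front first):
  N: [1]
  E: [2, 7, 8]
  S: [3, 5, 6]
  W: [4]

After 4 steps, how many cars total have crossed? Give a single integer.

Answer: 6

Derivation:
Step 1 [NS]: N:car1-GO,E:wait,S:car3-GO,W:wait | queues: N=0 E=3 S=2 W=1
Step 2 [NS]: N:empty,E:wait,S:car5-GO,W:wait | queues: N=0 E=3 S=1 W=1
Step 3 [EW]: N:wait,E:car2-GO,S:wait,W:car4-GO | queues: N=0 E=2 S=1 W=0
Step 4 [EW]: N:wait,E:car7-GO,S:wait,W:empty | queues: N=0 E=1 S=1 W=0
Cars crossed by step 4: 6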